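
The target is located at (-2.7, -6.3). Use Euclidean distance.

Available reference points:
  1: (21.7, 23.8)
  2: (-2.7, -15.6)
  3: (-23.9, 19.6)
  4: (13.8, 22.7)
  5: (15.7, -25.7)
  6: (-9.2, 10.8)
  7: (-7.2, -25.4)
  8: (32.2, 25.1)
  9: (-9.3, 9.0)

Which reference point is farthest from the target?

8

Distances from (-2.7, -6.3):
1: √((24.4)² + (30.1)²) = √(595.360 + 906.010) = 38.7
2: √((0.0)² + (-9.3)²) = √(0.000 + 86.490) = 9.3
3: √((-21.2)² + (25.9)²) = √(449.440 + 670.810) = 33.5
4: √((16.5)² + (29.0)²) = √(272.250 + 841.000) = 33.4
5: √((18.4)² + (-19.4)²) = √(338.560 + 376.360) = 26.7
6: √((-6.5)² + (17.1)²) = √(42.250 + 292.410) = 18.3
7: √((-4.5)² + (-19.1)²) = √(20.250 + 364.810) = 19.6
8: √((34.9)² + (31.4)²) = √(1218.010 + 985.960) = 46.9
9: √((-6.6)² + (15.3)²) = √(43.560 + 234.090) = 16.7
Maximum: 8 at 46.9.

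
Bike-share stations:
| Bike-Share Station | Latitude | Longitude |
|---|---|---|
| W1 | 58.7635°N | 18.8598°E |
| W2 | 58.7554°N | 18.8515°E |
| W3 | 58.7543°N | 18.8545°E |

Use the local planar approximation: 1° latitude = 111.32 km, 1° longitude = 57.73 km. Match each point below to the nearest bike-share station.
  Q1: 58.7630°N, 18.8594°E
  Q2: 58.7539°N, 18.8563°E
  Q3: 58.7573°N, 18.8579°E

Q1→W1; Q2→W3; Q3→W3

Q1 at 58.7630°N, 18.8594°E:
  W1: √((0.0005·111.32)² + (0.0004·57.73)²) = √(0.003098 + 0.000533) = 0.0603 km
  W2: √((-0.0076·111.32)² + (-0.0079·57.73)²) = √(0.715770 + 0.207997) = 0.9611 km
  W3: √((-0.0087·111.32)² + (-0.0049·57.73)²) = √(0.937961 + 0.080019) = 1.0090 km
  → nearest: W1 (0.0603 km)
Q2 at 58.7539°N, 18.8563°E:
  W1: √((0.0096·111.32)² + (0.0035·57.73)²) = √(1.142060 + 0.040826) = 1.0876 km
  W2: √((0.0015·111.32)² + (-0.0048·57.73)²) = √(0.027882 + 0.076787) = 0.3235 km
  W3: √((0.0004·111.32)² + (-0.0018·57.73)²) = √(0.001983 + 0.010798) = 0.1131 km
  → nearest: W3 (0.1131 km)
Q3 at 58.7573°N, 18.8579°E:
  W1: √((0.0062·111.32)² + (0.0019·57.73)²) = √(0.476354 + 0.012031) = 0.6988 km
  W2: √((-0.0019·111.32)² + (-0.0064·57.73)²) = √(0.044736 + 0.136510) = 0.4257 km
  W3: √((-0.0030·111.32)² + (-0.0034·57.73)²) = √(0.111529 + 0.038527) = 0.3874 km
  → nearest: W3 (0.3874 km)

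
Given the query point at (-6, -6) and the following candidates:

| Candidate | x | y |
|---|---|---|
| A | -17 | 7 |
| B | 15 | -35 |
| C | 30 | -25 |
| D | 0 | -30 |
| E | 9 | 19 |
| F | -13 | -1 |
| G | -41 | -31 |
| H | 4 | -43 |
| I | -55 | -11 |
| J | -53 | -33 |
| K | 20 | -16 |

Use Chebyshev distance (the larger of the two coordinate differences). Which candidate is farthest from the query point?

Distances from (-6, -6):
A: 13
B: 29
C: 36
D: 24
E: 25
F: 7
G: 35
H: 37
I: 49
J: 47
K: 26
Maximum: I at 49.

I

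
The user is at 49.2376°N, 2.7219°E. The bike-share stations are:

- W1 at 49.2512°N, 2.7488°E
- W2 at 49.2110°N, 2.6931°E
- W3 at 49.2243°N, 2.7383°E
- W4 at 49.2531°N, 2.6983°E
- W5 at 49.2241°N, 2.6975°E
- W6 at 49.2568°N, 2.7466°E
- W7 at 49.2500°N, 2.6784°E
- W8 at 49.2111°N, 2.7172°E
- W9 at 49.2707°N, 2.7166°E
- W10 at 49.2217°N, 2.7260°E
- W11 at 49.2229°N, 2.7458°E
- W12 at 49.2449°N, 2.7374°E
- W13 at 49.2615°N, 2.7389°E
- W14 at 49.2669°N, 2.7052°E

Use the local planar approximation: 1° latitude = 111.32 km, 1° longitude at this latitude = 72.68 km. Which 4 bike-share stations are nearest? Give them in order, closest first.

Distances from 49.2376°N, 2.7219°E:
W1: √((0.0136·111.32)² + (0.0269·72.68)²) = √(2.292051 + 3.822385) = 2.4727 km
W2: √((-0.0266·111.32)² + (-0.0288·72.68)²) = √(8.768184 + 4.381419) = 3.6262 km
W3: √((-0.0133·111.32)² + (0.0164·72.68)²) = √(2.192046 + 1.420750) = 1.9007 km
W4: √((0.0155·111.32)² + (-0.0236·72.68)²) = √(2.977212 + 2.942076) = 2.4330 km
W5: √((-0.0135·111.32)² + (-0.0244·72.68)²) = √(2.258468 + 3.144919) = 2.3245 km
W6: √((0.0192·111.32)² + (0.0247·72.68)²) = √(4.568239 + 3.222729) = 2.7912 km
W7: √((0.0124·111.32)² + (-0.0435·72.68)²) = √(1.905416 + 9.995588) = 3.4498 km
W8: √((-0.0265·111.32)² + (-0.0047·72.68)²) = √(8.702382 + 0.116688) = 2.9697 km
W9: √((0.0331·111.32)² + (-0.0053·72.68)²) = √(13.576955 + 0.148382) = 3.7048 km
W10: √((-0.0159·111.32)² + (0.0041·72.68)²) = √(3.132858 + 0.088797) = 1.7949 km
W11: √((-0.0147·111.32)² + (0.0239·72.68)²) = √(2.677818 + 3.017350) = 2.3865 km
W12: √((0.0073·111.32)² + (0.0155·72.68)²) = √(0.660377 + 1.269092) = 1.3891 km
W13: √((0.0239·111.32)² + (0.0170·72.68)²) = √(7.078516 + 1.526609) = 2.9334 km
W14: √((0.0293·111.32)² + (-0.0167·72.68)²) = √(10.638530 + 1.473204) = 3.4802 km
Sorted: W12 (1.3891 km) < W10 (1.7949 km) < W3 (1.9007 km) < W5 (2.3245 km) < W11 (2.3865 km) < W4 (2.4330 km) < …

W12, W10, W3, W5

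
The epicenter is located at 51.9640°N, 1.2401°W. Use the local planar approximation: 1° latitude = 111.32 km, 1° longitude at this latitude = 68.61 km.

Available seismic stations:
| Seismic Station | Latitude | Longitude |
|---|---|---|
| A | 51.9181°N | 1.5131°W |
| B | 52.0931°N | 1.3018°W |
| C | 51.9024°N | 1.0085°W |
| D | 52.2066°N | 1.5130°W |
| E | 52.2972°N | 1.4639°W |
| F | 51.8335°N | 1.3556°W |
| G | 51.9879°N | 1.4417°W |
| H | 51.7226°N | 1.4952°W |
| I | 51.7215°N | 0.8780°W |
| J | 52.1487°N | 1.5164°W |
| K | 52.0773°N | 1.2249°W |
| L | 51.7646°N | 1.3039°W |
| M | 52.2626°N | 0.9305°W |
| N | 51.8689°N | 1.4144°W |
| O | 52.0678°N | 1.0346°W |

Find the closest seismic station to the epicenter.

Distances from 51.9640°N, 1.2401°W:
A: √((-0.0459·111.32)² + (-0.2730·68.61)²) = √(26.107890 + 350.832754) = 19.4150 km
B: √((0.1291·111.32)² + (-0.0617·68.61)²) = √(206.537483 + 17.920295) = 14.9819 km
C: √((-0.0616·111.32)² + (0.2316·68.61)²) = √(47.022728 + 252.494515) = 17.3066 km
D: √((0.2426·111.32)² + (-0.2729·68.61)²) = √(729.336567 + 350.575781) = 32.8620 km
E: √((0.3332·111.32)² + (-0.2238·68.61)²) = √(1375.803408 + 235.773507) = 40.1445 km
F: √((-0.1305·111.32)² + (-0.1155·68.61)²) = √(211.041283 + 62.796987) = 16.5481 km
G: √((0.0239·111.32)² + (-0.2016·68.61)²) = √(7.078516 + 191.318027) = 14.0853 km
H: √((-0.2414·111.32)² + (-0.2551·68.61)²) = √(722.139211 + 306.334391) = 32.0698 km
I: √((-0.2425·111.32)² + (0.3621·68.61)²) = √(728.735424 + 617.208486) = 36.6871 km
J: √((0.1847·111.32)² + (-0.2763·68.61)²) = √(422.746661 + 359.365688) = 27.9663 km
K: √((0.1133·111.32)² + (0.0152·68.61)²) = √(159.076569 + 1.087582) = 12.6556 km
L: √((-0.1994·111.32)² + (-0.0638·68.61)²) = √(492.716043 + 19.160913) = 22.6247 km
M: √((0.2986·111.32)² + (0.3096·68.61)²) = √(1104.907705 + 451.207950) = 39.4476 km
N: √((-0.0951·111.32)² + (-0.1743·68.61)²) = √(112.074660 + 143.011056) = 15.9714 km
O: √((0.1038·111.32)² + (0.2055·68.61)²) = √(133.518395 + 198.791811) = 18.2294 km
Minimum: K at 12.6556 km.

K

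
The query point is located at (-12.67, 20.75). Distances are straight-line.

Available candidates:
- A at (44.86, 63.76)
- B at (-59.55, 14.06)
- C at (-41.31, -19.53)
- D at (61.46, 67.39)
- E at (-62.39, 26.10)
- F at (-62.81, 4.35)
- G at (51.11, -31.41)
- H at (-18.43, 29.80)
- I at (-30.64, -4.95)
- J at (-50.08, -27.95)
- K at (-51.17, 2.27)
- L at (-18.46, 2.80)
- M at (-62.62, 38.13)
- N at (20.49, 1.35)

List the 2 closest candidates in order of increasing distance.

H, L

Distances from (-12.67, 20.75):
A: √((57.53)² + (43.01)²) = √(3309.7009 + 1849.8601) = 71.83
B: √((-46.88)² + (-6.69)²) = √(2197.7344 + 44.7561) = 47.35
C: √((-28.64)² + (-40.28)²) = √(820.2496 + 1622.4784) = 49.42
D: √((74.13)² + (46.64)²) = √(5495.2569 + 2175.2896) = 87.58
E: √((-49.72)² + (5.35)²) = √(2472.0784 + 28.6225) = 50.01
F: √((-50.14)² + (-16.40)²) = √(2514.0196 + 268.9600) = 52.75
G: √((63.78)² + (-52.16)²) = √(4067.8884 + 2720.6656) = 82.39
H: √((-5.76)² + (9.05)²) = √(33.1776 + 81.9025) = 10.73
I: √((-17.97)² + (-25.70)²) = √(322.9209 + 660.4900) = 31.36
J: √((-37.41)² + (-48.70)²) = √(1399.5081 + 2371.6900) = 61.41
K: √((-38.50)² + (-18.48)²) = √(1482.2500 + 341.5104) = 42.71
L: √((-5.79)² + (-17.95)²) = √(33.5241 + 322.2025) = 18.86
M: √((-49.95)² + (17.38)²) = √(2495.0025 + 302.0644) = 52.89
N: √((33.16)² + (-19.40)²) = √(1099.5856 + 376.3600) = 38.42
Sorted: H (10.73) < L (18.86) < I (31.36) < N (38.42) < …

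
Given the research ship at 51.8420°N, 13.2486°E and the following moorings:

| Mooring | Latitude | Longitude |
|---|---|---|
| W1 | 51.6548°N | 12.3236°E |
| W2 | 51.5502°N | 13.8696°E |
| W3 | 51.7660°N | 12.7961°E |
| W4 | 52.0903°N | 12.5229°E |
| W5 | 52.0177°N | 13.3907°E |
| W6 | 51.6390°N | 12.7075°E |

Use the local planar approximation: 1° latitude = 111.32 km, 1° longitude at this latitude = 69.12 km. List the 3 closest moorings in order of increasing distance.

W5, W3, W6

Distances from 51.8420°N, 13.2486°E:
W1: √((-0.1872·111.32)² + (-0.9250·69.12)²) = √(434.268256 + 4087.812096) = 67.2464 km
W2: √((-0.2918·111.32)² + (0.6210·69.12)²) = √(1055.156723 + 1842.428569) = 53.8292 km
W3: √((-0.0760·111.32)² + (-0.4525·69.12)²) = √(71.577015 + 978.238218) = 32.4009 km
W4: √((0.2483·111.32)² + (-0.7257·69.12)²) = √(764.011392 + 2516.064123) = 57.2719 km
W5: √((0.1757·111.32)² + (0.1421·69.12)²) = √(382.551508 + 96.470741) = 21.8866 km
W6: √((-0.2030·111.32)² + (-0.5411·69.12)²) = √(510.667796 + 1398.822234) = 43.6977 km
Sorted: W5 (21.8866 km) < W3 (32.4009 km) < W6 (43.6977 km) < W2 (53.8292 km) < W4 (57.2719 km) < …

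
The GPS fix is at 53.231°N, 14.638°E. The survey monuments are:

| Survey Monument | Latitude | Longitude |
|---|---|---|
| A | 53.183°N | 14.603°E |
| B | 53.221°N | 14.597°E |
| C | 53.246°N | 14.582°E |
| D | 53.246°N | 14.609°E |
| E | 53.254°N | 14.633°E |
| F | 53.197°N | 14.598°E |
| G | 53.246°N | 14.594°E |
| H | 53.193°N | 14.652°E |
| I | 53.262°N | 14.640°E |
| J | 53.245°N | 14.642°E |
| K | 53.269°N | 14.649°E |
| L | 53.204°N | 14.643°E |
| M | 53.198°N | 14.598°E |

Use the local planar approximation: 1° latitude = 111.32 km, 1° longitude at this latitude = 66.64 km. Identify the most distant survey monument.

A

Distances from 53.231°N, 14.638°E:
A: √((-0.048·111.32)² + (-0.035·66.64)²) = √(28.55150 + 5.44009) = 5.830 km
B: √((-0.010·111.32)² + (-0.041·66.64)²) = √(1.23921 + 7.46514) = 2.950 km
C: √((0.015·111.32)² + (-0.056·66.64)²) = √(2.78823 + 13.92663) = 4.088 km
D: √((0.015·111.32)² + (-0.029·66.64)²) = √(2.78823 + 3.73479) = 2.554 km
E: √((0.023·111.32)² + (-0.005·66.64)²) = √(6.55544 + 0.11102) = 2.582 km
F: √((-0.034·111.32)² + (-0.040·66.64)²) = √(14.32532 + 7.10542) = 4.629 km
G: √((0.015·111.32)² + (-0.044·66.64)²) = √(2.78823 + 8.59756) = 3.374 km
H: √((-0.038·111.32)² + (0.014·66.64)²) = √(17.89425 + 0.87041) = 4.332 km
I: √((0.031·111.32)² + (0.002·66.64)²) = √(11.90885 + 0.01776) = 3.453 km
J: √((0.014·111.32)² + (0.004·66.64)²) = √(2.42886 + 0.07105) = 1.581 km
K: √((0.038·111.32)² + (0.011·66.64)²) = √(17.89425 + 0.53735) = 4.293 km
L: √((-0.027·111.32)² + (0.005·66.64)²) = √(9.03387 + 0.11102) = 3.024 km
M: √((-0.033·111.32)² + (-0.040·66.64)²) = √(13.49504 + 7.10542) = 4.539 km
Maximum: A at 5.830 km.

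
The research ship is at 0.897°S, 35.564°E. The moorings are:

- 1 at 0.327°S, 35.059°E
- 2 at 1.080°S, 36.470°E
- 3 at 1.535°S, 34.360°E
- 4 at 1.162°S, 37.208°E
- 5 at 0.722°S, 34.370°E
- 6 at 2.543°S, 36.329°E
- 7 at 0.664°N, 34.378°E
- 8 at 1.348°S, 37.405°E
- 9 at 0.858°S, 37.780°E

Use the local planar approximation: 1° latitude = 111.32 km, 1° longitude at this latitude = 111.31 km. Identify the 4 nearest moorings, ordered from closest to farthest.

Distances from 0.897°S, 35.564°E:
1: √((0.570·111.32)² + (-0.505·111.31)²) = √(4026.20707 + 3159.73835) = 84.770 km
2: √((-0.183·111.32)² + (0.906·111.31)²) = √(415.00046 + 10170.08917) = 102.884 km
3: √((-0.638·111.32)² + (-1.204·111.31)²) = √(5044.14721 + 17960.62062) = 151.673 km
4: √((-0.265·111.32)² + (1.644·111.31)²) = √(870.23820 + 33486.67228) = 185.356 km
5: √((0.175·111.32)² + (-1.194·111.31)²) = √(379.50936 + 17663.51043) = 134.324 km
6: √((-1.646·111.32)² + (0.765·111.31)²) = √(33574.22968 + 7250.88865) = 202.052 km
7: √((1.561·111.32)² + (-1.186·111.31)²) = √(30196.19362 + 17427.60643) = 218.229 km
8: √((-0.451·111.32)² + (1.841·111.31)²) = √(2520.57416 + 41992.90723) = 210.982 km
9: √((0.039·111.32)² + (2.216·111.31)²) = √(18.84845 + 60842.61584) = 246.701 km
Sorted: 1 (84.770 km) < 2 (102.884 km) < 5 (134.324 km) < 3 (151.673 km) < 4 (185.356 km) < 6 (202.052 km) < …

1, 2, 5, 3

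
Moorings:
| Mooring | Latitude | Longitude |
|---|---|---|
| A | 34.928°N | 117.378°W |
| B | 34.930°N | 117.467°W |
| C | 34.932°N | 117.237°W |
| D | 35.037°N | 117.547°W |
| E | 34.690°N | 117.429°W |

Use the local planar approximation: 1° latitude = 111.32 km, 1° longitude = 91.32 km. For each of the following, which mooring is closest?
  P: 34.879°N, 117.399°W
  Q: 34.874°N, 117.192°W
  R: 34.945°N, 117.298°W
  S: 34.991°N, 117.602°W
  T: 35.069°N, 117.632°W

P at 34.879°N, 117.399°W:
  A: √((0.049·111.32)² + (0.021·91.32)²) = √(29.75353 + 3.67765) = 5.782 km
  B: √((0.051·111.32)² + (-0.068·91.32)²) = √(32.23196 + 38.56112) = 8.414 km
  C: √((0.053·111.32)² + (0.162·91.32)²) = √(34.80953 + 218.85770) = 15.927 km
  D: √((0.158·111.32)² + (-0.148·91.32)²) = √(309.35744 + 182.66496) = 22.182 km
  E: √((-0.189·111.32)² + (-0.030·91.32)²) = √(442.65972 + 7.50541) = 21.217 km
  → nearest: A (5.782 km)
Q at 34.874°N, 117.192°W:
  A: √((0.054·111.32)² + (-0.186·91.32)²) = √(36.13549 + 288.50789) = 18.018 km
  B: √((0.056·111.32)² + (-0.275·91.32)²) = √(38.86176 + 630.66277) = 25.875 km
  C: √((0.058·111.32)² + (-0.045·91.32)²) = √(41.68717 + 16.88717) = 7.653 km
  D: √((0.163·111.32)² + (-0.355·91.32)²) = √(329.24683 + 1050.96563) = 37.151 km
  E: √((-0.184·111.32)² + (-0.237·91.32)²) = √(419.54837 + 468.41252) = 29.799 km
  → nearest: C (7.653 km)
R at 34.945°N, 117.298°W:
  A: √((-0.017·111.32)² + (-0.080·91.32)²) = √(3.58133 + 53.37179) = 7.547 km
  B: √((-0.015·111.32)² + (-0.169·91.32)²) = √(2.78823 + 238.17996) = 15.523 km
  C: √((-0.013·111.32)² + (0.061·91.32)²) = √(2.09427 + 31.03069) = 5.755 km
  D: √((0.092·111.32)² + (-0.249·91.32)²) = √(104.88709 + 517.04757) = 24.939 km
  E: √((-0.255·111.32)² + (-0.131·91.32)²) = √(805.79906 + 143.11145) = 30.804 km
  → nearest: C (5.755 km)
S at 34.991°N, 117.602°W:
  A: √((-0.063·111.32)² + (0.224·91.32)²) = √(49.18441 + 418.43484) = 21.625 km
  B: √((-0.061·111.32)² + (0.135·91.32)²) = √(46.11116 + 151.98452) = 14.075 km
  C: √((-0.059·111.32)² + (0.365·91.32)²) = √(43.13705 + 1111.00889) = 33.973 km
  D: √((0.046·111.32)² + (0.055·91.32)²) = √(26.22177 + 25.22651) = 7.173 km
  E: √((-0.301·111.32)² + (0.173·91.32)²) = √(1122.74049 + 249.58818) = 37.045 km
  → nearest: D (7.173 km)
T at 35.069°N, 117.632°W:
  A: √((-0.141·111.32)² + (0.254·91.32)²) = √(246.36818 + 538.02101) = 28.007 km
  B: √((-0.139·111.32)² + (0.165·91.32)²) = √(239.42858 + 227.03860) = 21.598 km
  C: √((-0.137·111.32)² + (0.395·91.32)²) = √(232.58812 + 1301.14590) = 39.163 km
  D: √((-0.032·111.32)² + (0.085·91.32)²) = √(12.68955 + 60.25175) = 8.541 km
  E: √((-0.379·111.32)² + (0.203·91.32)²) = √(1780.01973 + 343.65596) = 46.083 km
  → nearest: D (8.541 km)

P→A; Q→C; R→C; S→D; T→D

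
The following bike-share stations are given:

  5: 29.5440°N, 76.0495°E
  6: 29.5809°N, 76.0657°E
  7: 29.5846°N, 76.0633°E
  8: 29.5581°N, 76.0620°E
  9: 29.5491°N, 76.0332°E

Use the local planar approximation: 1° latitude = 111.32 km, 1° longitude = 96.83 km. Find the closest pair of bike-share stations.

6 and 7

Pairwise distances:
5–6: √((0.0369·111.32)² + (0.0162·96.83)²) = √(16.873265 + 2.460650) = 4.3970 km
5–7: √((0.0406·111.32)² + (0.0138·96.83)²) = √(20.426712 + 1.785575) = 4.7130 km
5–8: √((0.0141·111.32)² + (0.0125·96.83)²) = √(2.463682 + 1.465008) = 1.9821 km
5–9: √((0.0051·111.32)² + (-0.0163·96.83)²) = √(0.322320 + 2.491122) = 1.6773 km
6–7: √((0.0037·111.32)² + (-0.0024·96.83)²) = √(0.169648 + 0.054006) = 0.4729 km
6–8: √((-0.0228·111.32)² + (-0.0037·96.83)²) = √(6.441931 + 0.128358) = 2.5633 km
6–9: √((-0.0318·111.32)² + (-0.0325·96.83)²) = √(12.531430 + 9.903452) = 4.7365 km
7–8: √((-0.0265·111.32)² + (-0.0013·96.83)²) = √(8.702382 + 0.015846) = 2.9527 km
7–9: √((-0.0355·111.32)² + (-0.0301·96.83)²) = √(15.617197 + 8.494794) = 4.9104 km
8–9: √((-0.0090·111.32)² + (-0.0288·96.83)²) = √(1.003764 + 7.776870) = 2.9632 km
Closest pair: 6–7 at 0.4729 km.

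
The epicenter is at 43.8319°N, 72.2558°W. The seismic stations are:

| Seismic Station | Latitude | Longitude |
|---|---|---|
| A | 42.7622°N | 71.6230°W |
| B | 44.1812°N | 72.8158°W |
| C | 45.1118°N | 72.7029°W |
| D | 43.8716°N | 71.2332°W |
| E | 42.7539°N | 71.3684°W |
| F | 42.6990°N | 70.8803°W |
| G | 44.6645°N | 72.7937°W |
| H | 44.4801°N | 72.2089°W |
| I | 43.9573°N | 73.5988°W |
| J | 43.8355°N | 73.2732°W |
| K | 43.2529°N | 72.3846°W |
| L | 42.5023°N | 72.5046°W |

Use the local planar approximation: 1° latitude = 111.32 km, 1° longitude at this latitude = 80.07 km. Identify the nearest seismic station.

Distances from 43.8319°N, 72.2558°W:
A: √((-1.0697·111.32)² + (0.6328·80.07)²) = √(14179.809194 + 2567.276220) = 129.4105 km
B: √((0.3493·111.32)² + (-0.5600·80.07)²) = √(1511.971366 + 2010.553857) = 59.3509 km
C: √((1.2799·111.32)² + (-0.4471·80.07)²) = √(20300.113844 + 1281.589666) = 146.9071 km
D: √((0.0397·111.32)² + (1.0226·80.07)²) = √(19.531132 + 6704.265948) = 81.9988 km
E: √((-1.0780·111.32)² + (0.8874·80.07)²) = √(14400.710409 + 5048.687685) = 139.4611 km
F: √((-1.1329·111.32)² + (1.3755·80.07)²) = √(15904.848950 + 12130.001274) = 167.4361 km
G: √((0.8326·111.32)² + (-0.5379·80.07)²) = √(8590.515157 + 1854.995010) = 102.2033 km
H: √((0.6482·111.32)² + (0.0469·80.07)²) = √(5206.722701 + 14.102150) = 72.2553 km
I: √((0.1254·111.32)² + (-1.3430·80.07)²) = √(194.868422 + 11563.563307) = 108.4363 km
J: √((0.0036·111.32)² + (-1.0174·80.07)²) = √(0.160602 + 6636.255887) = 81.4642 km
K: √((-0.5790·111.32)² + (-0.1288·80.07)²) = √(4154.354210 + 106.358299) = 65.2741 km
L: √((-1.3296·111.32)² + (-0.2488·80.07)²) = √(21907.277435 + 396.862815) = 149.3457 km
Minimum: B at 59.3509 km.

B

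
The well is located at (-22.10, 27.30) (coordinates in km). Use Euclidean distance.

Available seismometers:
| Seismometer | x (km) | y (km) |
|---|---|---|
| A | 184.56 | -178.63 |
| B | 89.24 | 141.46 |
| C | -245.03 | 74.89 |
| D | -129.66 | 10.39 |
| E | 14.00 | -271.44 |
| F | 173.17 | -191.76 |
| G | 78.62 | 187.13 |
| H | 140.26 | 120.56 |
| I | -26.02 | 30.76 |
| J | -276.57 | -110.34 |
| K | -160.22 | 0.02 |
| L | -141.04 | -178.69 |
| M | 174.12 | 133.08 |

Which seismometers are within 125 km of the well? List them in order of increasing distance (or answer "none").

I, D

Distances from (-22.10, 27.30):
A: √((206.66)² + (-205.93)²) = √(42708.3556 + 42407.1649) = 291.75 km
B: √((111.34)² + (114.16)²) = √(12396.5956 + 13032.5056) = 159.47 km
C: √((-222.93)² + (47.59)²) = √(49697.7849 + 2264.8081) = 227.95 km
D: √((-107.56)² + (-16.91)²) = √(11569.1536 + 285.9481) = 108.88 km
E: √((36.10)² + (-298.74)²) = √(1303.2100 + 89245.5876) = 300.91 km
F: √((195.27)² + (-219.06)²) = √(38130.3729 + 47987.2836) = 293.46 km
G: √((100.72)² + (159.83)²) = √(10144.5184 + 25545.6289) = 188.92 km
H: √((162.36)² + (93.26)²) = √(26360.7696 + 8697.4276) = 187.24 km
I: √((-3.92)² + (3.46)²) = √(15.3664 + 11.9716) = 5.23 km
J: √((-254.47)² + (-137.64)²) = √(64754.9809 + 18944.7696) = 289.31 km
K: √((-138.12)² + (-27.28)²) = √(19077.1344 + 744.1984) = 140.79 km
L: √((-118.94)² + (-205.99)²) = √(14146.7236 + 42431.8801) = 237.86 km
M: √((196.22)² + (105.78)²) = √(38502.2884 + 11189.4084) = 222.92 km
Threshold 125 km: I (5.23 km), D (108.88 km) are within range.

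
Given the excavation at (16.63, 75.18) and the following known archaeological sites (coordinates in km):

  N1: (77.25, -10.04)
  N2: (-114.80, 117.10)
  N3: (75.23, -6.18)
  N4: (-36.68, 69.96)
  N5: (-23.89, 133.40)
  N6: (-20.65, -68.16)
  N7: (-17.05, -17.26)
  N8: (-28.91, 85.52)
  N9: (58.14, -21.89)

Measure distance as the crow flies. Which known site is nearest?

Distances from (16.63, 75.18):
N1: 104.58 km
N2: 137.95 km
N3: 100.27 km
N4: 53.56 km
N5: 70.93 km
N6: 148.11 km
N7: 98.38 km
N8: 46.70 km
N9: 105.57 km
Minimum: N8 at 46.70 km.

N8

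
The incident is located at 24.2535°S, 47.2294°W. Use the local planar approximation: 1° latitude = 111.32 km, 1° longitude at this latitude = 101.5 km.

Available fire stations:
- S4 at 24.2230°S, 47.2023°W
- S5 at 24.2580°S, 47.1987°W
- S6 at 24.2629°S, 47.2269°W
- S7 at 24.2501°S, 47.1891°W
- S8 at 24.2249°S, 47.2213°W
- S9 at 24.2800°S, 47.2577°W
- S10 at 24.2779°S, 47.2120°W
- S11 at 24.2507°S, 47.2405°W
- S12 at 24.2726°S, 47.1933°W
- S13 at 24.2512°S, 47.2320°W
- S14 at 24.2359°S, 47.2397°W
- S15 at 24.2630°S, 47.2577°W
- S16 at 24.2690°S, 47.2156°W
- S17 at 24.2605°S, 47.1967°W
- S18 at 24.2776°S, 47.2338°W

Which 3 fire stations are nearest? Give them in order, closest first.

Distances from 24.2535°S, 47.2294°W:
S4: √((0.0305·111.32)² + (0.0271·101.5)²) = √(11.527790 + 7.566075) = 4.3697 km
S5: √((-0.0045·111.32)² + (0.0307·101.5)²) = √(0.250941 + 9.709768) = 3.1561 km
S6: √((-0.0094·111.32)² + (0.0025·101.5)²) = √(1.094970 + 0.064389) = 1.0767 km
S7: √((0.0034·111.32)² + (0.0403·101.5)²) = √(0.143253 + 16.731781) = 4.1079 km
S8: √((0.0286·111.32)² + (0.0081·101.5)²) = √(10.136277 + 0.675931) = 3.2882 km
S9: √((-0.0265·111.32)² + (-0.0283·101.5)²) = √(8.702382 + 8.250969) = 4.1174 km
S10: √((-0.0244·111.32)² + (0.0174·101.5)²) = √(7.377786 + 3.119109) = 3.2399 km
S11: √((0.0028·111.32)² + (-0.0111·101.5)²) = √(0.097154 + 1.269340) = 1.1690 km
S12: √((-0.0191·111.32)² + (0.0361·101.5)²) = √(4.520777 + 13.425995) = 4.2364 km
S13: √((0.0023·111.32)² + (-0.0026·101.5)²) = √(0.065554 + 0.069643) = 0.3677 km
S14: √((0.0176·111.32)² + (-0.0103·101.5)²) = √(3.838590 + 1.092966) = 2.2207 km
S15: √((-0.0095·111.32)² + (-0.0283·101.5)²) = √(1.118391 + 8.250969) = 3.0609 km
S16: √((-0.0155·111.32)² + (0.0138·101.5)²) = √(2.977212 + 1.961960) = 2.2224 km
S17: √((-0.0070·111.32)² + (0.0327·101.5)²) = √(0.607215 + 11.016093) = 3.4093 km
S18: √((-0.0241·111.32)² + (-0.0044·101.5)²) = √(7.197480 + 0.199452) = 2.7197 km
Sorted: S13 (0.3677 km) < S6 (1.0767 km) < S11 (1.1690 km) < S14 (2.2207 km) < S16 (2.2224 km) < …

S13, S6, S11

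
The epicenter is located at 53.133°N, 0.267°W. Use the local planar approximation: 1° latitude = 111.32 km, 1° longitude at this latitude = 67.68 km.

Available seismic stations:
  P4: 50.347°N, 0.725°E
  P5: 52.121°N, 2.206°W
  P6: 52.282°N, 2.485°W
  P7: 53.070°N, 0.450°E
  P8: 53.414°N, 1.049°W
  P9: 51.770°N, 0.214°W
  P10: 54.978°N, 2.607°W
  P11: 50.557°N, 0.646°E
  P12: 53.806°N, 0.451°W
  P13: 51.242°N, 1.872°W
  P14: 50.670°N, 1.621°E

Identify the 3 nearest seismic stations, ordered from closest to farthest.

P7, P8, P12

Distances from 53.133°N, 0.267°W:
P4: 317.321 km
P5: 172.954 km
P6: 177.507 km
P7: 49.031 km
P8: 61.479 km
P9: 151.772 km
P10: 259.354 km
P11: 293.342 km
P12: 75.946 km
P13: 236.881 km
P14: 302.495 km
Sorted: P7 (49.031 km) < P8 (61.479 km) < P12 (75.946 km) < P9 (151.772 km) < P5 (172.954 km) < …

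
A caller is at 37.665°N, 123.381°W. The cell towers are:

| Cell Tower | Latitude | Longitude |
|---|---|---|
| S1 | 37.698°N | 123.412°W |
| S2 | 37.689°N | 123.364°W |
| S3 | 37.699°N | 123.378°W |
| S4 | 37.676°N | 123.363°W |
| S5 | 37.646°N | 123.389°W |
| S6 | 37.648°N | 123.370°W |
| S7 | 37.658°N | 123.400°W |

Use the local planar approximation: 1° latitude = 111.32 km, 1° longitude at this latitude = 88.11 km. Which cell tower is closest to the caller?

Distances from 37.665°N, 123.381°W:
S1: √((0.033·111.32)² + (-0.031·88.11)²) = √(13.49504 + 7.46060) = 4.578 km
S2: √((0.024·111.32)² + (0.017·88.11)²) = √(7.13787 + 2.24361) = 3.063 km
S3: √((0.034·111.32)² + (0.003·88.11)²) = √(14.32532 + 0.06987) = 3.794 km
S4: √((0.011·111.32)² + (0.018·88.11)²) = √(1.49945 + 2.51533) = 2.004 km
S5: √((-0.019·111.32)² + (-0.008·88.11)²) = √(4.47356 + 0.49686) = 2.229 km
S6: √((-0.017·111.32)² + (0.011·88.11)²) = √(3.58133 + 0.93937) = 2.126 km
S7: √((-0.007·111.32)² + (-0.019·88.11)²) = √(0.60721 + 2.80258) = 1.847 km
Minimum: S7 at 1.847 km.

S7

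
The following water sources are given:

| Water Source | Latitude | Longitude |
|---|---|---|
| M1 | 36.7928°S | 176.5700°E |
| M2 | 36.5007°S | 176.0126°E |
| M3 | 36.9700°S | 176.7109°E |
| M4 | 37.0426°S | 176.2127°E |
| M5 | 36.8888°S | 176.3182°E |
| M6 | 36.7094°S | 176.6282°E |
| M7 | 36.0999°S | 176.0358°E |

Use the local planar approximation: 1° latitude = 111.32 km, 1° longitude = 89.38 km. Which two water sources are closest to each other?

Pairwise distances:
M1–M6: 10.6421 km
M4–M5: 19.5460 km
M1–M3: 23.4032 km
M1–M5: 24.9143 km
M3–M6: 29.9369 km
M5–M6: 34.1549 km
M3–M5: 36.2448 km
M1–M4: 42.3455 km
M2–M7: 44.6652 km
M3–M4: 45.2566 km
M2–M5: 51.1137 km
M4–M6: 52.4880 km
M1–M2: 59.4929 km
M2–M6: 59.7261 km
M2–M4: 62.9197 km
M2–M3: 81.3928 km
M6–M7: 86.0647 km
M1–M7: 90.7158 km
M5–M7: 91.3757 km
M4–M7: 106.1258 km
M3–M7: 114.1172 km
Closest pair: M1–M6 at 10.6421 km.

M1 and M6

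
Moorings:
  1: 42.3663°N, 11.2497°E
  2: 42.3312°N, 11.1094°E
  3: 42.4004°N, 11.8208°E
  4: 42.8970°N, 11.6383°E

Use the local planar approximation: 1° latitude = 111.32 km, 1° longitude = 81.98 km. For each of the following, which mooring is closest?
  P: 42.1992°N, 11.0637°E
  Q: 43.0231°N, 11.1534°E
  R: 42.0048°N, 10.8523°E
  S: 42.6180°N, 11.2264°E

P→2; Q→4; R→2; S→1

P at 42.1992°N, 11.0637°E:
  1: 24.0526 km
  2: 15.1643 km
  3: 65.9846 km
  4: 90.8460 km
  → nearest: 2 (15.1643 km)
Q at 43.0231°N, 11.1534°E:
  1: 73.5400 km
  2: 77.1067 km
  3: 88.3101 km
  4: 42.1578 km
  → nearest: 4 (42.1578 km)
R at 42.0048°N, 10.8523°E:
  1: 51.7766 km
  2: 42.0055 km
  3: 90.7929 km
  4: 118.3910 km
  → nearest: 2 (42.0055 km)
S at 42.6180°N, 11.2264°E:
  1: 28.0843 km
  2: 33.3363 km
  3: 54.4176 km
  4: 45.8788 km
  → nearest: 1 (28.0843 km)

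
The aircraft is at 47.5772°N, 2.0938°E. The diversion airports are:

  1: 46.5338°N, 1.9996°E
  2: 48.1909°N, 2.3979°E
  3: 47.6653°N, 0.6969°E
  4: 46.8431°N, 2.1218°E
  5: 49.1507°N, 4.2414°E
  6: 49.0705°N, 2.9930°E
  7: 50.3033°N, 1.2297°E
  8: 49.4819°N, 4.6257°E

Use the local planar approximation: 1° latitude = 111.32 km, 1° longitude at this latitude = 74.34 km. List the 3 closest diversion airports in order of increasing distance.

Distances from 47.5772°N, 2.0938°E:
1: √((-1.0434·111.32)² + (-0.0942·74.34)²) = √(13491.121704 + 49.039600) = 116.3622 km
2: √((0.6137·111.32)² + (0.3041·74.34)²) = √(4667.223966 + 511.067135) = 71.9603 km
3: √((0.0881·111.32)² + (-1.3969·74.34)²) = √(96.182976 + 10783.897424) = 104.3076 km
4: √((-0.7341·111.32)² + (0.0280·74.34)²) = √(6678.160361 + 4.332726) = 81.7465 km
5: √((1.5735·111.32)² + (2.1476·74.34)²) = √(30681.733250 + 25488.947578) = 237.0035 km
6: √((1.4933·111.32)² + (0.8992·74.34)²) = √(27633.794621 + 4468.458306) = 179.1710 km
7: √((2.7261·111.32)² + (-0.8641·74.34)²) = √(92093.708297 + 4126.417093) = 310.1937 km
8: √((1.9047·111.32)² + (2.5319·74.34)²) = √(44957.231470 + 35427.312734) = 283.5217 km
Sorted: 2 (71.9603 km) < 4 (81.7465 km) < 3 (104.3076 km) < 1 (116.3622 km) < 6 (179.1710 km) < …

2, 4, 3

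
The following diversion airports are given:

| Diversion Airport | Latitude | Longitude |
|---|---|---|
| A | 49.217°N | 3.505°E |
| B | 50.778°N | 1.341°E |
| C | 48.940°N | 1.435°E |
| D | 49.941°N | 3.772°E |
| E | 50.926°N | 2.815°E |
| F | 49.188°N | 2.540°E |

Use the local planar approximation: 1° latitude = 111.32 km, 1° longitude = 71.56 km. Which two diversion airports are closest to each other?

Pairwise distances:
A–B: 232.759 km
A–C: 151.305 km
A–D: 82.829 km
A–E: 196.549 km
A–F: 69.131 km
B–C: 204.717 km
B–D: 197.343 km
B–E: 106.758 km
B–F: 196.698 km
C–D: 200.960 km
C–E: 242.135 km
C–F: 83.755 km
D–E: 129.279 km
D–F: 121.651 km
E–F: 194.472 km
Closest pair: A–F at 69.131 km.

A and F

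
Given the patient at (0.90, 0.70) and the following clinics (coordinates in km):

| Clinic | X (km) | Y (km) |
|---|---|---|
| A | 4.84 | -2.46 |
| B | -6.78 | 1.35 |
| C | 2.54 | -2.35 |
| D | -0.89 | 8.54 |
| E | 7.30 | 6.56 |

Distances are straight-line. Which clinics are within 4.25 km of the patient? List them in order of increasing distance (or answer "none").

C

Distances from (0.90, 0.70):
A: 5.05 km
B: 7.71 km
C: 3.46 km
D: 8.04 km
E: 8.68 km
Threshold 4.25 km: C (3.46 km) is within range.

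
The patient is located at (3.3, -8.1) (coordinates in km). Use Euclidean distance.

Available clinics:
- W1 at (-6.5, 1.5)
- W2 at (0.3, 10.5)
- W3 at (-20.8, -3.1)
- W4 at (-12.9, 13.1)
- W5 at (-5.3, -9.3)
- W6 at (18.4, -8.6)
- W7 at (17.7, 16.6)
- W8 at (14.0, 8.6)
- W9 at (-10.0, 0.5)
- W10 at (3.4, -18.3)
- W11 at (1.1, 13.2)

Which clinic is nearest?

Distances from (3.3, -8.1):
W1: √((-9.8)² + (9.6)²) = √(96.040 + 92.160) = 13.7 km
W2: √((-3.0)² + (18.6)²) = √(9.000 + 345.960) = 18.8 km
W3: √((-24.1)² + (5.0)²) = √(580.810 + 25.000) = 24.6 km
W4: √((-16.2)² + (21.2)²) = √(262.440 + 449.440) = 26.7 km
W5: √((-8.6)² + (-1.2)²) = √(73.960 + 1.440) = 8.7 km
W6: √((15.1)² + (-0.5)²) = √(228.010 + 0.250) = 15.1 km
W7: √((14.4)² + (24.7)²) = √(207.360 + 610.090) = 28.6 km
W8: √((10.7)² + (16.7)²) = √(114.490 + 278.890) = 19.8 km
W9: √((-13.3)² + (8.6)²) = √(176.890 + 73.960) = 15.8 km
W10: √((0.1)² + (-10.2)²) = √(0.010 + 104.040) = 10.2 km
W11: √((-2.2)² + (21.3)²) = √(4.840 + 453.690) = 21.4 km
Minimum: W5 at 8.7 km.

W5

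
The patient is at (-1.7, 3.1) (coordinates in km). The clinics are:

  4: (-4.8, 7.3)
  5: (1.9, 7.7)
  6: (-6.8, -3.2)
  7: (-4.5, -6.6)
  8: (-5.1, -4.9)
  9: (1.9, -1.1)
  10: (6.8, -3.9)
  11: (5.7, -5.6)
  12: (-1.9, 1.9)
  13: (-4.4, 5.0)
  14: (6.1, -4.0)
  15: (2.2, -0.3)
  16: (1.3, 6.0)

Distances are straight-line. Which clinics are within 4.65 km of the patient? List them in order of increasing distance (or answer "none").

12, 13, 16

Distances from (-1.7, 3.1):
4: 5.22 km
5: 5.84 km
6: 8.11 km
7: 10.10 km
8: 8.69 km
9: 5.53 km
10: 11.01 km
11: 11.42 km
12: 1.22 km
13: 3.30 km
14: 10.55 km
15: 5.17 km
16: 4.17 km
Threshold 4.65 km: 12 (1.22 km), 13 (3.30 km), 16 (4.17 km) are within range.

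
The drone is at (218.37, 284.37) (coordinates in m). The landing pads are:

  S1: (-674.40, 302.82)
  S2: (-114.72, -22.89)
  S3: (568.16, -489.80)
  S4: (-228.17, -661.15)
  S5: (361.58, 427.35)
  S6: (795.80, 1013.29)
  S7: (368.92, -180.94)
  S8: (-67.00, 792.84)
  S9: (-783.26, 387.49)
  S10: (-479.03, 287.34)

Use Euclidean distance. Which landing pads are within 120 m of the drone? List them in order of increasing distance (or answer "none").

none

Distances from (218.37, 284.37):
S1: 892.96 m
S2: 453.16 m
S3: 849.52 m
S4: 1045.66 m
S5: 202.37 m
S6: 929.92 m
S7: 489.06 m
S8: 583.08 m
S9: 1006.92 m
S10: 697.41 m
Threshold 120 m: none within range.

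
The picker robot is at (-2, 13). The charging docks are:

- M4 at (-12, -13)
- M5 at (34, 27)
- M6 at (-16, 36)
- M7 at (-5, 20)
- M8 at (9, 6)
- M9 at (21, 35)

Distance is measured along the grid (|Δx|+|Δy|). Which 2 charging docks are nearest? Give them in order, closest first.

Distances from (-2, 13):
M4: 36
M5: 50
M6: 37
M7: 10
M8: 18
M9: 45
Sorted: M7 (10) < M8 (18) < M4 (36) < M6 (37) < …

M7, M8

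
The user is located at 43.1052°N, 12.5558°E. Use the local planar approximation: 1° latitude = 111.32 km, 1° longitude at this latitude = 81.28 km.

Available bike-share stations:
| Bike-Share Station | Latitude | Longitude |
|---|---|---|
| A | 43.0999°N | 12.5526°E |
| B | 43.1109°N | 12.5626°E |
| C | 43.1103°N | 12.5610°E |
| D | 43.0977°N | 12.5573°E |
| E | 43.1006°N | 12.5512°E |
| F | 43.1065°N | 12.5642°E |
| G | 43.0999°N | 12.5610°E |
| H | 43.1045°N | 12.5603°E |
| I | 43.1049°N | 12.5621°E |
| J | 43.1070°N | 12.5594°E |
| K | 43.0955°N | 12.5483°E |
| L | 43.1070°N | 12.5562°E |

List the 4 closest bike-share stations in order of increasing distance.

L, J, H, I

Distances from 43.1052°N, 12.5558°E:
A: √((-0.0053·111.32)² + (-0.0032·81.28)²) = √(0.348095 + 0.067650) = 0.6448 km
B: √((0.0057·111.32)² + (0.0068·81.28)²) = √(0.402621 + 0.305482) = 0.8415 km
C: √((0.0051·111.32)² + (0.0052·81.28)²) = √(0.322320 + 0.178638) = 0.7078 km
D: √((-0.0075·111.32)² + (0.0015·81.28)²) = √(0.697058 + 0.014864) = 0.8438 km
E: √((-0.0046·111.32)² + (-0.0046·81.28)²) = √(0.262218 + 0.139792) = 0.6340 km
F: √((0.0013·111.32)² + (0.0084·81.28)²) = √(0.020943 + 0.466150) = 0.6979 km
G: √((-0.0053·111.32)² + (0.0052·81.28)²) = √(0.348095 + 0.178638) = 0.7258 km
H: √((-0.0007·111.32)² + (0.0045·81.28)²) = √(0.006072 + 0.133780) = 0.3740 km
I: √((-0.0003·111.32)² + (0.0063·81.28)²) = √(0.001115 + 0.262210) = 0.5132 km
J: √((0.0018·111.32)² + (0.0036·81.28)²) = √(0.040151 + 0.085619) = 0.3546 km
K: √((-0.0097·111.32)² + (-0.0075·81.28)²) = √(1.165977 + 0.371612) = 1.2400 km
L: √((0.0018·111.32)² + (0.0004·81.28)²) = √(0.040151 + 0.001057) = 0.2030 km
Sorted: L (0.2030 km) < J (0.3546 km) < H (0.3740 km) < I (0.5132 km) < E (0.6340 km) < A (0.6448 km) < …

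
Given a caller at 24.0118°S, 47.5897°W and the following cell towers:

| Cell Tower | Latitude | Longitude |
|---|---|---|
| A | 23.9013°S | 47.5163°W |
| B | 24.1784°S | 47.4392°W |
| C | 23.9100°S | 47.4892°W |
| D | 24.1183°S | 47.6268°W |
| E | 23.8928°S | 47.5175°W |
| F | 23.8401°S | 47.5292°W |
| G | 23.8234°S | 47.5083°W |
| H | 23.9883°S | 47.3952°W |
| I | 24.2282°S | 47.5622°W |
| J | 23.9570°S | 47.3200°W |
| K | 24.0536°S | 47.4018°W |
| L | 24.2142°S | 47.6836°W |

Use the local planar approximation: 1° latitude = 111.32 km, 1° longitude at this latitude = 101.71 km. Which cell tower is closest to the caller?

D

Distances from 24.0118°S, 47.5897°W:
A: 14.3891 km
B: 24.0472 km
C: 15.2614 km
D: 12.4416 km
E: 15.1463 km
F: 20.0798 km
G: 22.5477 km
H: 19.9548 km
I: 24.2515 km
J: 28.1013 km
K: 19.6696 km
L: 24.4718 km
Minimum: D at 12.4416 km.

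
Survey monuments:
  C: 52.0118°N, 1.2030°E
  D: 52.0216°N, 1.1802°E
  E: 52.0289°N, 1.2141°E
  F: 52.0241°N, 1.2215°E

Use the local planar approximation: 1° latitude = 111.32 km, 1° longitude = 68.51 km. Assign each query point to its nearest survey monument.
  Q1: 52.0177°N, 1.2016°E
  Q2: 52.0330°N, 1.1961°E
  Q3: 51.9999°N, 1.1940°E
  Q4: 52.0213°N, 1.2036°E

Q1 at 52.0177°N, 1.2016°E:
  C: √((-0.0059·111.32)² + (0.0014·68.51)²) = √(0.431370 + 0.009199) = 0.6638 km
  D: √((0.0039·111.32)² + (-0.0214·68.51)²) = √(0.188484 + 2.149490) = 1.5290 km
  E: √((0.0112·111.32)² + (0.0125·68.51)²) = √(1.554470 + 0.733378) = 1.5126 km
  F: √((0.0064·111.32)² + (0.0199·68.51)²) = √(0.507582 + 1.858720) = 1.5383 km
  → nearest: C (0.6638 km)
Q2 at 52.0330°N, 1.1961°E:
  C: √((-0.0212·111.32)² + (0.0069·68.51)²) = √(5.569524 + 0.223463) = 2.4069 km
  D: √((-0.0114·111.32)² + (-0.0159·68.51)²) = √(1.610483 + 1.186594) = 1.6724 km
  E: √((-0.0041·111.32)² + (0.0180·68.51)²) = √(0.208312 + 1.520733) = 1.3149 km
  F: √((-0.0089·111.32)² + (0.0254·68.51)²) = √(0.981582 + 3.028136) = 2.0024 km
  → nearest: E (1.3149 km)
Q3 at 51.9999°N, 1.1940°E:
  C: √((0.0119·111.32)² + (0.0090·68.51)²) = √(1.754851 + 0.380183) = 1.4612 km
  D: √((0.0217·111.32)² + (-0.0138·68.51)²) = √(5.835336 + 0.893853) = 2.5941 km
  E: √((0.0290·111.32)² + (0.0201·68.51)²) = √(10.421792 + 1.896269) = 3.5097 km
  F: √((0.0242·111.32)² + (0.0275·68.51)²) = √(7.257334 + 3.549550) = 3.2874 km
  → nearest: C (1.4612 km)
Q4 at 52.0213°N, 1.2036°E:
  C: √((-0.0095·111.32)² + (-0.0006·68.51)²) = √(1.118391 + 0.001690) = 1.0583 km
  D: √((0.0003·111.32)² + (-0.0234·68.51)²) = √(0.001115 + 2.570039) = 1.6035 km
  E: √((0.0076·111.32)² + (0.0105·68.51)²) = √(0.715770 + 0.517472) = 1.1105 km
  F: √((0.0028·111.32)² + (0.0179·68.51)²) = √(0.097154 + 1.503883) = 1.2653 km
  → nearest: C (1.0583 km)

Q1→C; Q2→E; Q3→C; Q4→C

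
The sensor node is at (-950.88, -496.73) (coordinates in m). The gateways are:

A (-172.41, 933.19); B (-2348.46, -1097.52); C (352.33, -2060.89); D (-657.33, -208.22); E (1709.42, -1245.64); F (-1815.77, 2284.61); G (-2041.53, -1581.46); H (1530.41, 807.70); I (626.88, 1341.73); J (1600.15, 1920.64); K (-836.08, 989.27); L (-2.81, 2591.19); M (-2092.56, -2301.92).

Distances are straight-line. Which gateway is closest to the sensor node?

Distances from (-950.88, -496.73):
A: √((778.47)² + (1429.92)²) = √(606015.5409 + 2044671.2064) = 1628.09 m
B: √((-1397.58)² + (-600.79)²) = √(1953229.8564 + 360948.6241) = 1521.24 m
C: √((1303.21)² + (-1564.16)²) = √(1698356.3041 + 2446596.5056) = 2035.92 m
D: √((293.55)² + (288.51)²) = √(86171.6025 + 83238.0201) = 411.59 m
E: √((2660.30)² + (-748.91)²) = √(7077196.0900 + 560866.1881) = 2763.70 m
F: √((-864.89)² + (2781.34)²) = √(748034.7121 + 7735852.1956) = 2912.71 m
G: √((-1090.65)² + (-1084.73)²) = √(1189517.4225 + 1176639.1729) = 1538.23 m
H: √((2481.29)² + (1304.43)²) = √(6156800.0641 + 1701537.6249) = 2803.27 m
I: √((1577.76)² + (1838.46)²) = √(2489326.6176 + 3379935.1716) = 2422.66 m
J: √((2551.03)² + (2417.37)²) = √(6507754.0609 + 5843677.7169) = 3514.46 m
K: √((114.80)² + (1486.00)²) = √(13179.0400 + 2208196.0000) = 1490.43 m
L: √((948.07)² + (3087.92)²) = √(898836.7249 + 9535249.9264) = 3230.18 m
M: √((-1141.68)² + (-1805.19)²) = √(1303433.2224 + 3258710.9361) = 2135.92 m
Minimum: D at 411.59 m.

D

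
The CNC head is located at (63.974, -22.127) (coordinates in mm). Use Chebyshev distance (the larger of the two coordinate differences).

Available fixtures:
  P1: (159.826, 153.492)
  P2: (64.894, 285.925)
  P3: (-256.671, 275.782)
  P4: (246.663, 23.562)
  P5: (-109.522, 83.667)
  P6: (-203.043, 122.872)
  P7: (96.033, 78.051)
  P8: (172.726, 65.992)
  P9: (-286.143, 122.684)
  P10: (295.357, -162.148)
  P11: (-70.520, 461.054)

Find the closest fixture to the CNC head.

Distances from (63.974, -22.127):
P1: max(|95.852|, |175.619|) = 175.619 mm
P2: max(|0.920|, |308.052|) = 308.052 mm
P3: max(|-320.645|, |297.909|) = 320.645 mm
P4: max(|182.689|, |45.689|) = 182.689 mm
P5: max(|-173.496|, |105.794|) = 173.496 mm
P6: max(|-267.017|, |144.999|) = 267.017 mm
P7: max(|32.059|, |100.178|) = 100.178 mm
P8: max(|108.752|, |88.119|) = 108.752 mm
P9: max(|-350.117|, |144.811|) = 350.117 mm
P10: max(|231.383|, |-140.021|) = 231.383 mm
P11: max(|-134.494|, |483.181|) = 483.181 mm
Minimum: P7 at 100.178 mm.

P7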